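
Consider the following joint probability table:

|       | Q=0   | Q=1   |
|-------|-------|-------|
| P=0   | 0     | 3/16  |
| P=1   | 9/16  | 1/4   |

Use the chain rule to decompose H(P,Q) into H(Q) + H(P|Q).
By the chain rule: H(P,Q) = H(Q) + H(P|Q)

Marginal P(Q) (column sums):
  P(Q=0) = 0 + 9/16 = 9/16
  P(Q=1) = 3/16 + 1/4 = 7/16
H(Q) = -[(9/16)·log₂(9/16) + (7/16)·log₂(7/16)]
  = 0.4669 + 0.5218
  = 0.9887 bits
H(P|Q) = -Σ P(P,Q)·log₂ P(P|Q), where P(P|Q) = P(P,Q) / P(Q)
  (cells with P(P,Q) = 0 contribute 0)
  (P=0,Q=1): P(P|Q) = (3/16)/(7/16) = 3/7;  -(3/16)·log₂(3/7) = 0.2292
  (P=1,Q=0): P(P|Q) = (9/16)/(9/16) = 1;  -(9/16)·log₂(1) = 0.0000
  (P=1,Q=1): P(P|Q) = (1/4)/(7/16) = 4/7;  -(1/4)·log₂(4/7) = 0.2018
H(P|Q) = 0.2292 + 0.0000 + 0.2018
  = 0.4310 bits

H(P,Q) = H(Q) + H(P|Q) = 0.9887 + 0.4310 = 1.4197 bits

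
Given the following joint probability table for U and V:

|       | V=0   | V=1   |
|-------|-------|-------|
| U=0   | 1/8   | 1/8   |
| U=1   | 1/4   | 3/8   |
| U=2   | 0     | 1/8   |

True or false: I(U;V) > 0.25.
Marginal P(U) (row sums):
  P(U=0) = 1/8 + 1/8 = 1/4
  P(U=1) = 1/4 + 3/8 = 5/8
  P(U=2) = 0 + 1/8 = 1/8
Marginal P(V) (column sums):
  P(V=0) = 1/8 + 1/4 + 0 = 3/8
  P(V=1) = 1/8 + 3/8 + 1/8 = 5/8

H(U) = -[(1/4)·log₂(1/4) + (5/8)·log₂(5/8) + (1/8)·log₂(1/8)]
  = 0.5000 + 0.4238 + 0.3750
  = 1.2988 bits
H(V) = -[(3/8)·log₂(3/8) + (5/8)·log₂(5/8)]
  = 0.5306 + 0.4238
  = 0.9544 bits
H(U,V) = -[(1/8)·log₂(1/8) + (1/8)·log₂(1/8) + (1/4)·log₂(1/4) + (3/8)·log₂(3/8) + (1/8)·log₂(1/8)]
  = 0.3750 + 0.3750 + 0.5000 + 0.5306 + 0.3750
  = 2.1556 bits

I(U;V) = H(U) + H(V) - H(U,V)
  = 1.2988 + 0.9544 - 2.1556
  = 0.0976 bits

False. I(U;V) = 0.0976 bits, which is ≤ 0.25 bits.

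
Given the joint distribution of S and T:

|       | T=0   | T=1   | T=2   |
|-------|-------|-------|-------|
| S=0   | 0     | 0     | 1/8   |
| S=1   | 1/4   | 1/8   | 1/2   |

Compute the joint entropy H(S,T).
H(S,T) = -Σ P(S,T) log₂ P(S,T), summed over the non-zero cells:
H(S,T) = -[(1/8)·log₂(1/8) + (1/4)·log₂(1/4) + (1/8)·log₂(1/8) + (1/2)·log₂(1/2)]
  = 0.3750 + 0.5000 + 0.3750 + 0.5000
  = 1.7500 bits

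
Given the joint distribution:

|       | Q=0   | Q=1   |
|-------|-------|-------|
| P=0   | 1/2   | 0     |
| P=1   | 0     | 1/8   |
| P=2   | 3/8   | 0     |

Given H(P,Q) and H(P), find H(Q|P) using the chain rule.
From the chain rule: H(P,Q) = H(P) + H(Q|P)
Therefore: H(Q|P) = H(P,Q) - H(P)

H(P,Q) = -[(1/2)·log₂(1/2) + (1/8)·log₂(1/8) + (3/8)·log₂(3/8)]
  = 0.5000 + 0.3750 + 0.5306
  = 1.4056 bits
Marginal P(P) (row sums):
  P(P=0) = 1/2 + 0 = 1/2
  P(P=1) = 0 + 1/8 = 1/8
  P(P=2) = 3/8 + 0 = 3/8
H(P) = -[(1/2)·log₂(1/2) + (1/8)·log₂(1/8) + (3/8)·log₂(3/8)]
  = 0.5000 + 0.3750 + 0.5306
  = 1.4056 bits

H(Q|P) = 1.4056 - 1.4056 = 0.0000 bits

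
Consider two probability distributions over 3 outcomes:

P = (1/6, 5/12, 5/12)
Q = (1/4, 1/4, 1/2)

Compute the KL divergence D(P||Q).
D(P||Q) = Σ P(i) log₂(P(i)/Q(i))
  i=0: (1/6) × log₂((1/6)/(1/4)) = (1/6) × log₂(2/3) = -0.0975
  i=1: (5/12) × log₂((5/12)/(1/4)) = (5/12) × log₂(5/3) = 0.3071
  i=2: (5/12) × log₂((5/12)/(1/2)) = (5/12) × log₂(5/6) = -0.1096
D(P||Q) = -0.0975 + 0.3071 - 0.1096
  = 0.1000 bits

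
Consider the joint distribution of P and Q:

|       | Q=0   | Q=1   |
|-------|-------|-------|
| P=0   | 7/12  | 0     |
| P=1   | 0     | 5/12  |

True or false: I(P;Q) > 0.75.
Marginal P(P) (row sums):
  P(P=0) = 7/12 + 0 = 7/12
  P(P=1) = 0 + 5/12 = 5/12
Marginal P(Q) (column sums):
  P(Q=0) = 7/12 + 0 = 7/12
  P(Q=1) = 0 + 5/12 = 5/12

H(P) = -[(7/12)·log₂(7/12) + (5/12)·log₂(5/12)]
  = 0.4536 + 0.5263
  = 0.9799 bits
H(Q) = -[(7/12)·log₂(7/12) + (5/12)·log₂(5/12)]
  = 0.4536 + 0.5263
  = 0.9799 bits
H(P,Q) = -[(7/12)·log₂(7/12) + (5/12)·log₂(5/12)]
  = 0.4536 + 0.5263
  = 0.9799 bits

I(P;Q) = H(P) + H(Q) - H(P,Q)
  = 0.9799 + 0.9799 - 0.9799
  = 0.9799 bits

True. I(P;Q) = 0.9799 bits, which is > 0.75 bits.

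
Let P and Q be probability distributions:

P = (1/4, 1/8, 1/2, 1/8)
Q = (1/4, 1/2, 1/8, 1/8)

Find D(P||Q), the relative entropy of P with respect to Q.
D(P||Q) = Σ P(i) log₂(P(i)/Q(i))
  i=0: (1/4) × log₂((1/4)/(1/4)) = (1/4) × log₂(1) = 0.0000
  i=1: (1/8) × log₂((1/8)/(1/2)) = (1/8) × log₂(1/4) = -0.2500
  i=2: (1/2) × log₂((1/2)/(1/8)) = (1/2) × log₂(4) = 1.0000
  i=3: (1/8) × log₂((1/8)/(1/8)) = (1/8) × log₂(1) = 0.0000
D(P||Q) = 0.0000 - 0.2500 + 1.0000 + 0.0000
  = 0.7500 bits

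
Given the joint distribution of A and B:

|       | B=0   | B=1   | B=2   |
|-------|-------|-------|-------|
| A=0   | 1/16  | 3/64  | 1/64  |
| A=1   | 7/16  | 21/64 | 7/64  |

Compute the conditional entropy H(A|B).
Marginal P(B) (column sums):
  P(B=0) = 1/16 + 7/16 = 1/2
  P(B=1) = 3/64 + 21/64 = 3/8
  P(B=2) = 1/64 + 7/64 = 1/8

H(A|B) = -Σ P(A,B)·log₂ P(A|B), where P(A|B) = P(A,B) / P(B)
  (A=0,B=0): P(A|B) = (1/16)/(1/2) = 1/8;  -(1/16)·log₂(1/8) = 0.1875
  (A=0,B=1): P(A|B) = (3/64)/(3/8) = 1/8;  -(3/64)·log₂(1/8) = 0.1406
  (A=0,B=2): P(A|B) = (1/64)/(1/8) = 1/8;  -(1/64)·log₂(1/8) = 0.0469
  (A=1,B=0): P(A|B) = (7/16)/(1/2) = 7/8;  -(7/16)·log₂(7/8) = 0.0843
  (A=1,B=1): P(A|B) = (21/64)/(3/8) = 7/8;  -(21/64)·log₂(7/8) = 0.0632
  (A=1,B=2): P(A|B) = (7/64)/(1/8) = 7/8;  -(7/64)·log₂(7/8) = 0.0211
H(A|B) = 0.1875 + 0.1406 + 0.0469 + 0.0843 + 0.0632 + 0.0211
  = 0.5436 bits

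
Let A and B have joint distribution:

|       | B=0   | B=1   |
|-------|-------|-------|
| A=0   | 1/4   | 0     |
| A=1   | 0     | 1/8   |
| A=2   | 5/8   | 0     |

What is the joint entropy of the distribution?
H(A,B) = -Σ P(A,B) log₂ P(A,B), summed over the non-zero cells:
H(A,B) = -[(1/4)·log₂(1/4) + (1/8)·log₂(1/8) + (5/8)·log₂(5/8)]
  = 0.5000 + 0.3750 + 0.4238
  = 1.2988 bits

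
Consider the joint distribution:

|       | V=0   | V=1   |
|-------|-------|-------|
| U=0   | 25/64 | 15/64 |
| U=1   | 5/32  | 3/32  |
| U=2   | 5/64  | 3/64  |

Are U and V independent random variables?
Marginal P(U) (row sums):
  P(U=0) = 25/64 + 15/64 = 5/8
  P(U=1) = 5/32 + 3/32 = 1/4
  P(U=2) = 5/64 + 3/64 = 1/8
Marginal P(V) (column sums):
  P(V=0) = 25/64 + 5/32 + 5/64 = 5/8
  P(V=1) = 15/64 + 3/32 + 3/64 = 3/8

U and V are independent iff P(U=i,V=j) = P(U=i)·P(V=j) for every cell.
  P(U=0)·P(V=0) = 5/8 × 5/8 = 25/64 = P(U=0,V=0) ✓
  P(U=0)·P(V=1) = 5/8 × 3/8 = 15/64 = P(U=0,V=1) ✓
  P(U=1)·P(V=0) = 1/4 × 5/8 = 5/32 = P(U=1,V=0) ✓
  P(U=1)·P(V=1) = 1/4 × 3/8 = 3/32 = P(U=1,V=1) ✓
  P(U=2)·P(V=0) = 1/8 × 5/8 = 5/64 = P(U=2,V=0) ✓
  P(U=2)·P(V=1) = 1/8 × 3/8 = 3/64 = P(U=2,V=1) ✓

Yes, U and V are independent: every cell factors, so I(U;V) = 0 bits.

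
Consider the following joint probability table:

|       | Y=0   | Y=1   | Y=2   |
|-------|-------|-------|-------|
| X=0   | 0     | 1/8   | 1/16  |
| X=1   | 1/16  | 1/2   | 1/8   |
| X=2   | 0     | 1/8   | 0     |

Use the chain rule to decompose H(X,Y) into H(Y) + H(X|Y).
By the chain rule: H(X,Y) = H(Y) + H(X|Y)

Marginal P(Y) (column sums):
  P(Y=0) = 0 + 1/16 + 0 = 1/16
  P(Y=1) = 1/8 + 1/2 + 1/8 = 3/4
  P(Y=2) = 1/16 + 1/8 + 0 = 3/16
H(Y) = -[(1/16)·log₂(1/16) + (3/4)·log₂(3/4) + (3/16)·log₂(3/16)]
  = 0.2500 + 0.3113 + 0.4528
  = 1.0141 bits
H(X|Y) = -Σ P(X,Y)·log₂ P(X|Y), where P(X|Y) = P(X,Y) / P(Y)
  (cells with P(X,Y) = 0 contribute 0)
  (X=0,Y=1): P(X|Y) = (1/8)/(3/4) = 1/6;  -(1/8)·log₂(1/6) = 0.3231
  (X=0,Y=2): P(X|Y) = (1/16)/(3/16) = 1/3;  -(1/16)·log₂(1/3) = 0.0991
  (X=1,Y=0): P(X|Y) = (1/16)/(1/16) = 1;  -(1/16)·log₂(1) = 0.0000
  (X=1,Y=1): P(X|Y) = (1/2)/(3/4) = 2/3;  -(1/2)·log₂(2/3) = 0.2925
  (X=1,Y=2): P(X|Y) = (1/8)/(3/16) = 2/3;  -(1/8)·log₂(2/3) = 0.0731
  (X=2,Y=1): P(X|Y) = (1/8)/(3/4) = 1/6;  -(1/8)·log₂(1/6) = 0.3231
H(X|Y) = 0.3231 + 0.0991 + 0.0000 + 0.2925 + 0.0731 + 0.3231
  = 1.1109 bits

H(X,Y) = H(Y) + H(X|Y) = 1.0141 + 1.1109 = 2.1250 bits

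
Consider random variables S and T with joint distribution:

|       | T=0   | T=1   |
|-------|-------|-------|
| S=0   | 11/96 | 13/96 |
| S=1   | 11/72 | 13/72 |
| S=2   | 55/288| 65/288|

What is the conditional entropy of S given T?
Marginal P(T) (column sums):
  P(T=0) = 11/96 + 11/72 + 55/288 = 11/24
  P(T=1) = 13/96 + 13/72 + 65/288 = 13/24

H(S|T) = -Σ P(S,T)·log₂ P(S|T), where P(S|T) = P(S,T) / P(T)
  (S=0,T=0): P(S|T) = (11/96)/(11/24) = 1/4;  -(11/96)·log₂(1/4) = 0.2292
  (S=0,T=1): P(S|T) = (13/96)/(13/24) = 1/4;  -(13/96)·log₂(1/4) = 0.2708
  (S=1,T=0): P(S|T) = (11/72)/(11/24) = 1/3;  -(11/72)·log₂(1/3) = 0.2421
  (S=1,T=1): P(S|T) = (13/72)/(13/24) = 1/3;  -(13/72)·log₂(1/3) = 0.2862
  (S=2,T=0): P(S|T) = (55/288)/(11/24) = 5/12;  -(55/288)·log₂(5/12) = 0.2412
  (S=2,T=1): P(S|T) = (65/288)/(13/24) = 5/12;  -(65/288)·log₂(5/12) = 0.2851
H(S|T) = 0.2292 + 0.2708 + 0.2421 + 0.2862 + 0.2412 + 0.2851
  = 1.5546 bits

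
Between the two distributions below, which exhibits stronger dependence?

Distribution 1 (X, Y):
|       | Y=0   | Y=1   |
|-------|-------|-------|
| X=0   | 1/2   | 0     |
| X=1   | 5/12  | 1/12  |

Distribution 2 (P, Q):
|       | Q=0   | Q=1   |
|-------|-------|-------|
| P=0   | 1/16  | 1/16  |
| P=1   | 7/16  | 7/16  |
Distribution 1 (X, Y):
Marginal P(X) (row sums):
  P(X=0) = 1/2 + 0 = 1/2
  P(X=1) = 5/12 + 1/12 = 1/2
Marginal P(Y) (column sums):
  P(Y=0) = 1/2 + 5/12 = 11/12
  P(Y=1) = 0 + 1/12 = 1/12

H(X) = -[(1/2)·log₂(1/2) + (1/2)·log₂(1/2)]
  = 0.5000 + 0.5000
  = 1.0000 bits
H(Y) = -[(11/12)·log₂(11/12) + (1/12)·log₂(1/12)]
  = 0.1151 + 0.2987
  = 0.4138 bits
H(X,Y) = -[(1/2)·log₂(1/2) + (5/12)·log₂(5/12) + (1/12)·log₂(1/12)]
  = 0.5000 + 0.5263 + 0.2987
  = 1.3250 bits

I(X;Y) = H(X) + H(Y) - H(X,Y)
  = 1.0000 + 0.4138 - 1.3250
  = 0.0888 bits

Distribution 2 (P, Q):
Marginal P(P) (row sums):
  P(P=0) = 1/16 + 1/16 = 1/8
  P(P=1) = 7/16 + 7/16 = 7/8
Marginal P(Q) (column sums):
  P(Q=0) = 1/16 + 7/16 = 1/2
  P(Q=1) = 1/16 + 7/16 = 1/2

H(P) = -[(1/8)·log₂(1/8) + (7/8)·log₂(7/8)]
  = 0.3750 + 0.1686
  = 0.5436 bits
H(Q) = -[(1/2)·log₂(1/2) + (1/2)·log₂(1/2)]
  = 0.5000 + 0.5000
  = 1.0000 bits
H(P,Q) = -[(1/16)·log₂(1/16) + (1/16)·log₂(1/16) + (7/16)·log₂(7/16) + (7/16)·log₂(7/16)]
  = 0.2500 + 0.2500 + 0.5218 + 0.5218
  = 1.5436 bits

I(P;Q) = H(P) + H(Q) - H(P,Q)
  = 0.5436 + 1.0000 - 1.5436
  = 0.0000 bits

I(X;Y) = 0.0888 bits > I(P;Q) = 0.0000 bits, so (X, Y) has the higher mutual information (stronger dependence).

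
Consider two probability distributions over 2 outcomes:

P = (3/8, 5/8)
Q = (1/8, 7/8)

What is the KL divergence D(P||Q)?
D(P||Q) = Σ P(i) log₂(P(i)/Q(i))
  i=0: (3/8) × log₂((3/8)/(1/8)) = (3/8) × log₂(3) = 0.5944
  i=1: (5/8) × log₂((5/8)/(7/8)) = (5/8) × log₂(5/7) = -0.3034
D(P||Q) = 0.5944 - 0.3034
  = 0.2910 bits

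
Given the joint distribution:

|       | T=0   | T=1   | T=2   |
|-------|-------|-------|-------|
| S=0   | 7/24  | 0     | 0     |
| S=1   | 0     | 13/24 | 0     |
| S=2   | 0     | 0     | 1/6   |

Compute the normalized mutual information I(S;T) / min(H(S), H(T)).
Marginal P(S) (row sums):
  P(S=0) = 7/24 + 0 + 0 = 7/24
  P(S=1) = 0 + 13/24 + 0 = 13/24
  P(S=2) = 0 + 0 + 1/6 = 1/6
Marginal P(T) (column sums):
  P(T=0) = 7/24 + 0 + 0 = 7/24
  P(T=1) = 0 + 13/24 + 0 = 13/24
  P(T=2) = 0 + 0 + 1/6 = 1/6

H(S) = -[(7/24)·log₂(7/24) + (13/24)·log₂(13/24) + (1/6)·log₂(1/6)]
  = 0.5185 + 0.4791 + 0.4308
  = 1.4284 bits
H(T) = -[(7/24)·log₂(7/24) + (13/24)·log₂(13/24) + (1/6)·log₂(1/6)]
  = 0.5185 + 0.4791 + 0.4308
  = 1.4284 bits
H(S,T) = -[(7/24)·log₂(7/24) + (13/24)·log₂(13/24) + (1/6)·log₂(1/6)]
  = 0.5185 + 0.4791 + 0.4308
  = 1.4284 bits

I(S;T) = H(S) + H(T) - H(S,T)
  = 1.4284 + 1.4284 - 1.4284
  = 1.4284 bits

min(H(S), H(T)) = min(1.4284, 1.4284) = 1.4284 bits
Normalized MI = 1.4284 / 1.4284 = 1.0000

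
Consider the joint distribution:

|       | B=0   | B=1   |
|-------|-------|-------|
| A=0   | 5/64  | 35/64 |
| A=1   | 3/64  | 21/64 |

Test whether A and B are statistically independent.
Marginal P(A) (row sums):
  P(A=0) = 5/64 + 35/64 = 5/8
  P(A=1) = 3/64 + 21/64 = 3/8
Marginal P(B) (column sums):
  P(B=0) = 5/64 + 3/64 = 1/8
  P(B=1) = 35/64 + 21/64 = 7/8

A and B are independent iff P(A=i,B=j) = P(A=i)·P(B=j) for every cell.
  P(A=0)·P(B=0) = 5/8 × 1/8 = 5/64 = P(A=0,B=0) ✓
  P(A=0)·P(B=1) = 5/8 × 7/8 = 35/64 = P(A=0,B=1) ✓
  P(A=1)·P(B=0) = 3/8 × 1/8 = 3/64 = P(A=1,B=0) ✓
  P(A=1)·P(B=1) = 3/8 × 7/8 = 21/64 = P(A=1,B=1) ✓

Yes, A and B are independent: every cell factors, so I(A;B) = 0 bits.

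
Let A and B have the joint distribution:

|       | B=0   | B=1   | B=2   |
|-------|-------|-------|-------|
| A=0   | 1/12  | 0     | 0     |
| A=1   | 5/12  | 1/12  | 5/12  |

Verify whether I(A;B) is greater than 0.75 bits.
Marginal P(A) (row sums):
  P(A=0) = 1/12 + 0 + 0 = 1/12
  P(A=1) = 5/12 + 1/12 + 5/12 = 11/12
Marginal P(B) (column sums):
  P(B=0) = 1/12 + 5/12 = 1/2
  P(B=1) = 0 + 1/12 = 1/12
  P(B=2) = 0 + 5/12 = 5/12

H(A) = -[(1/12)·log₂(1/12) + (11/12)·log₂(11/12)]
  = 0.2987 + 0.1151
  = 0.4138 bits
H(B) = -[(1/2)·log₂(1/2) + (1/12)·log₂(1/12) + (5/12)·log₂(5/12)]
  = 0.5000 + 0.2987 + 0.5263
  = 1.3250 bits
H(A,B) = -[(1/12)·log₂(1/12) + (5/12)·log₂(5/12) + (1/12)·log₂(1/12) + (5/12)·log₂(5/12)]
  = 0.2987 + 0.5263 + 0.2987 + 0.5263
  = 1.6500 bits

I(A;B) = H(A) + H(B) - H(A,B)
  = 0.4138 + 1.3250 - 1.6500
  = 0.0888 bits

No. I(A;B) = 0.0888 bits, which is ≤ 0.75 bits.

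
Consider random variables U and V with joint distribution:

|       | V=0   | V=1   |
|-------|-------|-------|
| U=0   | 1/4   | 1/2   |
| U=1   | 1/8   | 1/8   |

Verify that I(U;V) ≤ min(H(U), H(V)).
Marginal P(U) (row sums):
  P(U=0) = 1/4 + 1/2 = 3/4
  P(U=1) = 1/8 + 1/8 = 1/4
Marginal P(V) (column sums):
  P(V=0) = 1/4 + 1/8 = 3/8
  P(V=1) = 1/2 + 1/8 = 5/8

H(U) = -[(3/4)·log₂(3/4) + (1/4)·log₂(1/4)]
  = 0.3113 + 0.5000
  = 0.8113 bits
H(V) = -[(3/8)·log₂(3/8) + (5/8)·log₂(5/8)]
  = 0.5306 + 0.4238
  = 0.9544 bits
H(U,V) = -[(1/4)·log₂(1/4) + (1/2)·log₂(1/2) + (1/8)·log₂(1/8) + (1/8)·log₂(1/8)]
  = 0.5000 + 0.5000 + 0.3750 + 0.3750
  = 1.7500 bits

I(U;V) = H(U) + H(V) - H(U,V)
  = 0.8113 + 0.9544 - 1.7500
  = 0.0157 bits

min(H(U), H(V)) = min(0.8113, 0.9544) = 0.8113 bits
Since 0.0157 ≤ 0.8113, the bound is satisfied ✓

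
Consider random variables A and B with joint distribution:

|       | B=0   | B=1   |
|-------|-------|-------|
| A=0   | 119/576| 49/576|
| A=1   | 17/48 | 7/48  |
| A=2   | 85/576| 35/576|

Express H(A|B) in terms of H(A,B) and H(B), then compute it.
H(A|B) = H(A,B) - H(B)

Marginal P(B) (column sums):
  P(B=0) = 119/576 + 17/48 + 85/576 = 17/24
  P(B=1) = 49/576 + 7/48 + 35/576 = 7/24

H(A,B) = -[(119/576)·log₂(119/576) + (49/576)·log₂(49/576) + (17/48)·log₂(17/48) + (7/48)·log₂(7/48) + (85/576)·log₂(85/576) + (35/576)·log₂(35/576)]
  = 0.4700 + 0.3024 + 0.5304 + 0.4051 + 0.4074 + 0.2455
  = 2.3608 bits
H(B) = -[(17/24)·log₂(17/24) + (7/24)·log₂(7/24)]
  = 0.3524 + 0.5185
  = 0.8709 bits

H(A|B) = 2.3608 - 0.8709 = 1.4899 bits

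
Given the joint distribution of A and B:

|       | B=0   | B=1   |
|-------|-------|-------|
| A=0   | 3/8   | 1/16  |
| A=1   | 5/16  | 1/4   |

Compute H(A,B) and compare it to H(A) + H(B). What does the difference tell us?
Marginal P(A) (row sums):
  P(A=0) = 3/8 + 1/16 = 7/16
  P(A=1) = 5/16 + 1/4 = 9/16
Marginal P(B) (column sums):
  P(B=0) = 3/8 + 5/16 = 11/16
  P(B=1) = 1/16 + 1/4 = 5/16

H(A,B) = -[(3/8)·log₂(3/8) + (1/16)·log₂(1/16) + (5/16)·log₂(5/16) + (1/4)·log₂(1/4)]
  = 0.5306 + 0.2500 + 0.5244 + 0.5000
  = 1.8050 bits
H(A) = -[(7/16)·log₂(7/16) + (9/16)·log₂(9/16)]
  = 0.5218 + 0.4669
  = 0.9887 bits
H(B) = -[(11/16)·log₂(11/16) + (5/16)·log₂(5/16)]
  = 0.3716 + 0.5244
  = 0.8960 bits

H(A) + H(B) = 0.9887 + 0.8960 = 1.8847 bits
Difference: H(A) + H(B) - H(A,B) = 1.8847 - 1.8050 = 0.0797 bits = I(A;B)

The difference is the mutual information; it is positive here, so A and B are dependent (knowing one reduces uncertainty about the other by 0.0797 bits).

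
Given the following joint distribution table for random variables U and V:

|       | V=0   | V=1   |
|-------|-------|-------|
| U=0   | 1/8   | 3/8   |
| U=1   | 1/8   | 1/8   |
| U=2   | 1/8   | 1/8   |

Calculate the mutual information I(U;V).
Marginal P(U) (row sums):
  P(U=0) = 1/8 + 3/8 = 1/2
  P(U=1) = 1/8 + 1/8 = 1/4
  P(U=2) = 1/8 + 1/8 = 1/4
Marginal P(V) (column sums):
  P(V=0) = 1/8 + 1/8 + 1/8 = 3/8
  P(V=1) = 3/8 + 1/8 + 1/8 = 5/8

H(U) = -[(1/2)·log₂(1/2) + (1/4)·log₂(1/4) + (1/4)·log₂(1/4)]
  = 0.5000 + 0.5000 + 0.5000
  = 1.5000 bits
H(V) = -[(3/8)·log₂(3/8) + (5/8)·log₂(5/8)]
  = 0.5306 + 0.4238
  = 0.9544 bits
H(U,V) = -[(1/8)·log₂(1/8) + (3/8)·log₂(3/8) + (1/8)·log₂(1/8) + (1/8)·log₂(1/8) + (1/8)·log₂(1/8) + (1/8)·log₂(1/8)]
  = 0.3750 + 0.5306 + 0.3750 + 0.3750 + 0.3750 + 0.3750
  = 2.4056 bits

I(U;V) = H(U) + H(V) - H(U,V)
  = 1.5000 + 0.9544 - 2.4056
  = 0.0488 bits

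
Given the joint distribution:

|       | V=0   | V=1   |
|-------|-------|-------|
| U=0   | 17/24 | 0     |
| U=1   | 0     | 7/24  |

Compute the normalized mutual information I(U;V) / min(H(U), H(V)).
Marginal P(U) (row sums):
  P(U=0) = 17/24 + 0 = 17/24
  P(U=1) = 0 + 7/24 = 7/24
Marginal P(V) (column sums):
  P(V=0) = 17/24 + 0 = 17/24
  P(V=1) = 0 + 7/24 = 7/24

H(U) = -[(17/24)·log₂(17/24) + (7/24)·log₂(7/24)]
  = 0.3524 + 0.5185
  = 0.8709 bits
H(V) = -[(17/24)·log₂(17/24) + (7/24)·log₂(7/24)]
  = 0.3524 + 0.5185
  = 0.8709 bits
H(U,V) = -[(17/24)·log₂(17/24) + (7/24)·log₂(7/24)]
  = 0.3524 + 0.5185
  = 0.8709 bits

I(U;V) = H(U) + H(V) - H(U,V)
  = 0.8709 + 0.8709 - 0.8709
  = 0.8709 bits

min(H(U), H(V)) = min(0.8709, 0.8709) = 0.8709 bits
Normalized MI = 0.8709 / 0.8709 = 1.0000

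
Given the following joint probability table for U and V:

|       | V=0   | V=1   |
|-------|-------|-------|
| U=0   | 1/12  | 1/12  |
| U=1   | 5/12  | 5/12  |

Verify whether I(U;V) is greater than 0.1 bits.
Marginal P(U) (row sums):
  P(U=0) = 1/12 + 1/12 = 1/6
  P(U=1) = 5/12 + 5/12 = 5/6
Marginal P(V) (column sums):
  P(V=0) = 1/12 + 5/12 = 1/2
  P(V=1) = 1/12 + 5/12 = 1/2

H(U) = -[(1/6)·log₂(1/6) + (5/6)·log₂(5/6)]
  = 0.4308 + 0.2192
  = 0.6500 bits
H(V) = -[(1/2)·log₂(1/2) + (1/2)·log₂(1/2)]
  = 0.5000 + 0.5000
  = 1.0000 bits
H(U,V) = -[(1/12)·log₂(1/12) + (1/12)·log₂(1/12) + (5/12)·log₂(5/12) + (5/12)·log₂(5/12)]
  = 0.2987 + 0.2987 + 0.5263 + 0.5263
  = 1.6500 bits

I(U;V) = H(U) + H(V) - H(U,V)
  = 0.6500 + 1.0000 - 1.6500
  = 0.0000 bits

No. I(U;V) = 0.0000 bits, which is ≤ 0.1 bits.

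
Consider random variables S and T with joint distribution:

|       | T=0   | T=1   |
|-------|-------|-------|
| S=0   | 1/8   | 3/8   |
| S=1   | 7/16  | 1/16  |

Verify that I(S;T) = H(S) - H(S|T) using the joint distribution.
Left side, from I(S;T) = H(S) + H(T) - H(S,T):
Marginal P(S) (row sums):
  P(S=0) = 1/8 + 3/8 = 1/2
  P(S=1) = 7/16 + 1/16 = 1/2
Marginal P(T) (column sums):
  P(T=0) = 1/8 + 7/16 = 9/16
  P(T=1) = 3/8 + 1/16 = 7/16

H(S) = -[(1/2)·log₂(1/2) + (1/2)·log₂(1/2)]
  = 0.5000 + 0.5000
  = 1.0000 bits
H(T) = -[(9/16)·log₂(9/16) + (7/16)·log₂(7/16)]
  = 0.4669 + 0.5218
  = 0.9887 bits
H(S,T) = -[(1/8)·log₂(1/8) + (3/8)·log₂(3/8) + (7/16)·log₂(7/16) + (1/16)·log₂(1/16)]
  = 0.3750 + 0.5306 + 0.5218 + 0.2500
  = 1.6774 bits

I(S;T) = H(S) + H(T) - H(S,T)
  = 1.0000 + 0.9887 - 1.6774
  = 0.3113 bits

Right side, with H(S|T) computed directly from the conditional probabilities:
H(S|T) = -Σ P(S,T)·log₂ P(S|T), where P(S|T) = P(S,T) / P(T)
  (S=0,T=0): P(S|T) = (1/8)/(9/16) = 2/9;  -(1/8)·log₂(2/9) = 0.2712
  (S=0,T=1): P(S|T) = (3/8)/(7/16) = 6/7;  -(3/8)·log₂(6/7) = 0.0834
  (S=1,T=0): P(S|T) = (7/16)/(9/16) = 7/9;  -(7/16)·log₂(7/9) = 0.1586
  (S=1,T=1): P(S|T) = (1/16)/(7/16) = 1/7;  -(1/16)·log₂(1/7) = 0.1755
H(S|T) = 0.2712 + 0.0834 + 0.1586 + 0.1755
  = 0.6887 bits
H(S) - H(S|T) = 1.0000 - 0.6887 = 0.3113 bits

Both sides equal 0.3113 bits, so I(S;T) = H(S) - H(S|T) ✓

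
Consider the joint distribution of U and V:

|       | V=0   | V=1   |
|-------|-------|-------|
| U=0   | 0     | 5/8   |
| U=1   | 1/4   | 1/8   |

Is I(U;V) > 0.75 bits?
Marginal P(U) (row sums):
  P(U=0) = 0 + 5/8 = 5/8
  P(U=1) = 1/4 + 1/8 = 3/8
Marginal P(V) (column sums):
  P(V=0) = 0 + 1/4 = 1/4
  P(V=1) = 5/8 + 1/8 = 3/4

H(U) = -[(5/8)·log₂(5/8) + (3/8)·log₂(3/8)]
  = 0.4238 + 0.5306
  = 0.9544 bits
H(V) = -[(1/4)·log₂(1/4) + (3/4)·log₂(3/4)]
  = 0.5000 + 0.3113
  = 0.8113 bits
H(U,V) = -[(5/8)·log₂(5/8) + (1/4)·log₂(1/4) + (1/8)·log₂(1/8)]
  = 0.4238 + 0.5000 + 0.3750
  = 1.2988 bits

I(U;V) = H(U) + H(V) - H(U,V)
  = 0.9544 + 0.8113 - 1.2988
  = 0.4669 bits

No. I(U;V) = 0.4669 bits, which is ≤ 0.75 bits.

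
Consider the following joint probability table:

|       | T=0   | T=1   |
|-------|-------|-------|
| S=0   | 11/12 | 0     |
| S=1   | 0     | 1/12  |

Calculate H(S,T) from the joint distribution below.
H(S,T) = -Σ P(S,T) log₂ P(S,T), summed over the non-zero cells:
H(S,T) = -[(11/12)·log₂(11/12) + (1/12)·log₂(1/12)]
  = 0.1151 + 0.2987
  = 0.4138 bits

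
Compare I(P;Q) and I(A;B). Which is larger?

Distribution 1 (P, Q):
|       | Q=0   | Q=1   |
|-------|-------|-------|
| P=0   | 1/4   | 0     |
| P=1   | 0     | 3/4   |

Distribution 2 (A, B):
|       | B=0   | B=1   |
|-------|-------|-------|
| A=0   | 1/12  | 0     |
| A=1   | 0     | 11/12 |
Distribution 1 (P, Q):
Marginal P(P) (row sums):
  P(P=0) = 1/4 + 0 = 1/4
  P(P=1) = 0 + 3/4 = 3/4
Marginal P(Q) (column sums):
  P(Q=0) = 1/4 + 0 = 1/4
  P(Q=1) = 0 + 3/4 = 3/4

H(P) = -[(1/4)·log₂(1/4) + (3/4)·log₂(3/4)]
  = 0.5000 + 0.3113
  = 0.8113 bits
H(Q) = -[(1/4)·log₂(1/4) + (3/4)·log₂(3/4)]
  = 0.5000 + 0.3113
  = 0.8113 bits
H(P,Q) = -[(1/4)·log₂(1/4) + (3/4)·log₂(3/4)]
  = 0.5000 + 0.3113
  = 0.8113 bits

I(P;Q) = H(P) + H(Q) - H(P,Q)
  = 0.8113 + 0.8113 - 0.8113
  = 0.8113 bits

Distribution 2 (A, B):
Marginal P(A) (row sums):
  P(A=0) = 1/12 + 0 = 1/12
  P(A=1) = 0 + 11/12 = 11/12
Marginal P(B) (column sums):
  P(B=0) = 1/12 + 0 = 1/12
  P(B=1) = 0 + 11/12 = 11/12

H(A) = -[(1/12)·log₂(1/12) + (11/12)·log₂(11/12)]
  = 0.2987 + 0.1151
  = 0.4138 bits
H(B) = -[(1/12)·log₂(1/12) + (11/12)·log₂(11/12)]
  = 0.2987 + 0.1151
  = 0.4138 bits
H(A,B) = -[(1/12)·log₂(1/12) + (11/12)·log₂(11/12)]
  = 0.2987 + 0.1151
  = 0.4138 bits

I(A;B) = H(A) + H(B) - H(A,B)
  = 0.4138 + 0.4138 - 0.4138
  = 0.4138 bits

I(P;Q) = 0.8113 bits > I(A;B) = 0.4138 bits, so (P, Q) has the higher mutual information (stronger dependence).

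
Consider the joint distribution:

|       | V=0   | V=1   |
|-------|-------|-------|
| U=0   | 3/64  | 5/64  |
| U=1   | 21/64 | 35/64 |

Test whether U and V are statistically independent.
Marginal P(U) (row sums):
  P(U=0) = 3/64 + 5/64 = 1/8
  P(U=1) = 21/64 + 35/64 = 7/8
Marginal P(V) (column sums):
  P(V=0) = 3/64 + 21/64 = 3/8
  P(V=1) = 5/64 + 35/64 = 5/8

U and V are independent iff P(U=i,V=j) = P(U=i)·P(V=j) for every cell.
  P(U=0)·P(V=0) = 1/8 × 3/8 = 3/64 = P(U=0,V=0) ✓
  P(U=0)·P(V=1) = 1/8 × 5/8 = 5/64 = P(U=0,V=1) ✓
  P(U=1)·P(V=0) = 7/8 × 3/8 = 21/64 = P(U=1,V=0) ✓
  P(U=1)·P(V=1) = 7/8 × 5/8 = 35/64 = P(U=1,V=1) ✓

Yes, U and V are independent: every cell factors, so I(U;V) = 0 bits.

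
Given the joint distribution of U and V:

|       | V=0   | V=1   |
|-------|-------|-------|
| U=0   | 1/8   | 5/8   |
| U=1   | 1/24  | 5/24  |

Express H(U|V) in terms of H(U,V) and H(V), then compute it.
H(U|V) = H(U,V) - H(V)

Marginal P(V) (column sums):
  P(V=0) = 1/8 + 1/24 = 1/6
  P(V=1) = 5/8 + 5/24 = 5/6

H(U,V) = -[(1/8)·log₂(1/8) + (5/8)·log₂(5/8) + (1/24)·log₂(1/24) + (5/24)·log₂(5/24)]
  = 0.3750 + 0.4238 + 0.1910 + 0.4715
  = 1.4613 bits
H(V) = -[(1/6)·log₂(1/6) + (5/6)·log₂(5/6)]
  = 0.4308 + 0.2192
  = 0.6500 bits

H(U|V) = 1.4613 - 0.6500 = 0.8113 bits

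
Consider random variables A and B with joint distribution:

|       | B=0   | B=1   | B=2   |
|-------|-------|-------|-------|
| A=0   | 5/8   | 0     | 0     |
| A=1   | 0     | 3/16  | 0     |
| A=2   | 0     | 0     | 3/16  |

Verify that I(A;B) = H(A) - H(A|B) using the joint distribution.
Left side, from I(A;B) = H(A) + H(B) - H(A,B):
Marginal P(A) (row sums):
  P(A=0) = 5/8 + 0 + 0 = 5/8
  P(A=1) = 0 + 3/16 + 0 = 3/16
  P(A=2) = 0 + 0 + 3/16 = 3/16
Marginal P(B) (column sums):
  P(B=0) = 5/8 + 0 + 0 = 5/8
  P(B=1) = 0 + 3/16 + 0 = 3/16
  P(B=2) = 0 + 0 + 3/16 = 3/16

H(A) = -[(5/8)·log₂(5/8) + (3/16)·log₂(3/16) + (3/16)·log₂(3/16)]
  = 0.4238 + 0.4528 + 0.4528
  = 1.3294 bits
H(B) = -[(5/8)·log₂(5/8) + (3/16)·log₂(3/16) + (3/16)·log₂(3/16)]
  = 0.4238 + 0.4528 + 0.4528
  = 1.3294 bits
H(A,B) = -[(5/8)·log₂(5/8) + (3/16)·log₂(3/16) + (3/16)·log₂(3/16)]
  = 0.4238 + 0.4528 + 0.4528
  = 1.3294 bits

I(A;B) = H(A) + H(B) - H(A,B)
  = 1.3294 + 1.3294 - 1.3294
  = 1.3294 bits

Right side, with H(A|B) computed directly from the conditional probabilities:
H(A|B) = -Σ P(A,B)·log₂ P(A|B), where P(A|B) = P(A,B) / P(B)
  (cells with P(A,B) = 0 contribute 0)
  (A=0,B=0): P(A|B) = (5/8)/(5/8) = 1;  -(5/8)·log₂(1) = 0.0000
  (A=1,B=1): P(A|B) = (3/16)/(3/16) = 1;  -(3/16)·log₂(1) = 0.0000
  (A=2,B=2): P(A|B) = (3/16)/(3/16) = 1;  -(3/16)·log₂(1) = 0.0000
H(A|B) = 0.0000 + 0.0000 + 0.0000
  = 0.0000 bits
H(A) - H(A|B) = 1.3294 - 0.0000 = 1.3294 bits

Both sides equal 1.3294 bits, so I(A;B) = H(A) - H(A|B) ✓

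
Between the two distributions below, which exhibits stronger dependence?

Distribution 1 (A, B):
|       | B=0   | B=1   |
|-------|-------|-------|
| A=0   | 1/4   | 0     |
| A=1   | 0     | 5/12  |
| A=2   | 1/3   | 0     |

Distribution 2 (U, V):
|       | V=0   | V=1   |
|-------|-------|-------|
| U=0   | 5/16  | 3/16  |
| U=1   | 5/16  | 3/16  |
Distribution 1 (A, B):
Marginal P(A) (row sums):
  P(A=0) = 1/4 + 0 = 1/4
  P(A=1) = 0 + 5/12 = 5/12
  P(A=2) = 1/3 + 0 = 1/3
Marginal P(B) (column sums):
  P(B=0) = 1/4 + 0 + 1/3 = 7/12
  P(B=1) = 0 + 5/12 + 0 = 5/12

H(A) = -[(1/4)·log₂(1/4) + (5/12)·log₂(5/12) + (1/3)·log₂(1/3)]
  = 0.5000 + 0.5263 + 0.5283
  = 1.5546 bits
H(B) = -[(7/12)·log₂(7/12) + (5/12)·log₂(5/12)]
  = 0.4536 + 0.5263
  = 0.9799 bits
H(A,B) = -[(1/4)·log₂(1/4) + (5/12)·log₂(5/12) + (1/3)·log₂(1/3)]
  = 0.5000 + 0.5263 + 0.5283
  = 1.5546 bits

I(A;B) = H(A) + H(B) - H(A,B)
  = 1.5546 + 0.9799 - 1.5546
  = 0.9799 bits

Distribution 2 (U, V):
Marginal P(U) (row sums):
  P(U=0) = 5/16 + 3/16 = 1/2
  P(U=1) = 5/16 + 3/16 = 1/2
Marginal P(V) (column sums):
  P(V=0) = 5/16 + 5/16 = 5/8
  P(V=1) = 3/16 + 3/16 = 3/8

H(U) = -[(1/2)·log₂(1/2) + (1/2)·log₂(1/2)]
  = 0.5000 + 0.5000
  = 1.0000 bits
H(V) = -[(5/8)·log₂(5/8) + (3/8)·log₂(3/8)]
  = 0.4238 + 0.5306
  = 0.9544 bits
H(U,V) = -[(5/16)·log₂(5/16) + (3/16)·log₂(3/16) + (5/16)·log₂(5/16) + (3/16)·log₂(3/16)]
  = 0.5244 + 0.4528 + 0.5244 + 0.4528
  = 1.9544 bits

I(U;V) = H(U) + H(V) - H(U,V)
  = 1.0000 + 0.9544 - 1.9544
  = 0.0000 bits

I(A;B) = 0.9799 bits > I(U;V) = 0.0000 bits, so (A, B) has the higher mutual information (stronger dependence).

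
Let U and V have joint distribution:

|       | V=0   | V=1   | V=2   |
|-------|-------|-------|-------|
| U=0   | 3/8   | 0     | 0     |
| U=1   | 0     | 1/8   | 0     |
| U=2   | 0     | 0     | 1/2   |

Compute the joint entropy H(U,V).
H(U,V) = -Σ P(U,V) log₂ P(U,V), summed over the non-zero cells:
H(U,V) = -[(3/8)·log₂(3/8) + (1/8)·log₂(1/8) + (1/2)·log₂(1/2)]
  = 0.5306 + 0.3750 + 0.5000
  = 1.4056 bits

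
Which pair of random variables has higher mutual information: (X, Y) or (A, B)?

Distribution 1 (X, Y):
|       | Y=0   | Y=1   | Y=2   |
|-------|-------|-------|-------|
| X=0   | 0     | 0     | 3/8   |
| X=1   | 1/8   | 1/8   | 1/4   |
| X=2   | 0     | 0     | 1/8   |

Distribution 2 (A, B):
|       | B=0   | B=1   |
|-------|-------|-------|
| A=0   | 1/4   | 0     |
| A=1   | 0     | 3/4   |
Distribution 1 (X, Y):
Marginal P(X) (row sums):
  P(X=0) = 0 + 0 + 3/8 = 3/8
  P(X=1) = 1/8 + 1/8 + 1/4 = 1/2
  P(X=2) = 0 + 0 + 1/8 = 1/8
Marginal P(Y) (column sums):
  P(Y=0) = 0 + 1/8 + 0 = 1/8
  P(Y=1) = 0 + 1/8 + 0 = 1/8
  P(Y=2) = 3/8 + 1/4 + 1/8 = 3/4

H(X) = -[(3/8)·log₂(3/8) + (1/2)·log₂(1/2) + (1/8)·log₂(1/8)]
  = 0.5306 + 0.5000 + 0.3750
  = 1.4056 bits
H(Y) = -[(1/8)·log₂(1/8) + (1/8)·log₂(1/8) + (3/4)·log₂(3/4)]
  = 0.3750 + 0.3750 + 0.3113
  = 1.0613 bits
H(X,Y) = -[(3/8)·log₂(3/8) + (1/8)·log₂(1/8) + (1/8)·log₂(1/8) + (1/4)·log₂(1/4) + (1/8)·log₂(1/8)]
  = 0.5306 + 0.3750 + 0.3750 + 0.5000 + 0.3750
  = 2.1556 bits

I(X;Y) = H(X) + H(Y) - H(X,Y)
  = 1.4056 + 1.0613 - 2.1556
  = 0.3113 bits

Distribution 2 (A, B):
Marginal P(A) (row sums):
  P(A=0) = 1/4 + 0 = 1/4
  P(A=1) = 0 + 3/4 = 3/4
Marginal P(B) (column sums):
  P(B=0) = 1/4 + 0 = 1/4
  P(B=1) = 0 + 3/4 = 3/4

H(A) = -[(1/4)·log₂(1/4) + (3/4)·log₂(3/4)]
  = 0.5000 + 0.3113
  = 0.8113 bits
H(B) = -[(1/4)·log₂(1/4) + (3/4)·log₂(3/4)]
  = 0.5000 + 0.3113
  = 0.8113 bits
H(A,B) = -[(1/4)·log₂(1/4) + (3/4)·log₂(3/4)]
  = 0.5000 + 0.3113
  = 0.8113 bits

I(A;B) = H(A) + H(B) - H(A,B)
  = 0.8113 + 0.8113 - 0.8113
  = 0.8113 bits

I(A;B) = 0.8113 bits > I(X;Y) = 0.3113 bits, so (A, B) has the higher mutual information (stronger dependence).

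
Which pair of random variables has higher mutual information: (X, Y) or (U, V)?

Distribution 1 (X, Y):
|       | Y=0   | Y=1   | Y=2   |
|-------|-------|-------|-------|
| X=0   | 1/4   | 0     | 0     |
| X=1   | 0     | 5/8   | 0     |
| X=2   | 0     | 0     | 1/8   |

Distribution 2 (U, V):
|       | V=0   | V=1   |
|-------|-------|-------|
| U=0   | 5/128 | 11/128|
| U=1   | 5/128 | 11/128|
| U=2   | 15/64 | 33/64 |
Distribution 1 (X, Y):
Marginal P(X) (row sums):
  P(X=0) = 1/4 + 0 + 0 = 1/4
  P(X=1) = 0 + 5/8 + 0 = 5/8
  P(X=2) = 0 + 0 + 1/8 = 1/8
Marginal P(Y) (column sums):
  P(Y=0) = 1/4 + 0 + 0 = 1/4
  P(Y=1) = 0 + 5/8 + 0 = 5/8
  P(Y=2) = 0 + 0 + 1/8 = 1/8

H(X) = -[(1/4)·log₂(1/4) + (5/8)·log₂(5/8) + (1/8)·log₂(1/8)]
  = 0.5000 + 0.4238 + 0.3750
  = 1.2988 bits
H(Y) = -[(1/4)·log₂(1/4) + (5/8)·log₂(5/8) + (1/8)·log₂(1/8)]
  = 0.5000 + 0.4238 + 0.3750
  = 1.2988 bits
H(X,Y) = -[(1/4)·log₂(1/4) + (5/8)·log₂(5/8) + (1/8)·log₂(1/8)]
  = 0.5000 + 0.4238 + 0.3750
  = 1.2988 bits

I(X;Y) = H(X) + H(Y) - H(X,Y)
  = 1.2988 + 1.2988 - 1.2988
  = 1.2988 bits

Distribution 2 (U, V):
Marginal P(U) (row sums):
  P(U=0) = 5/128 + 11/128 = 1/8
  P(U=1) = 5/128 + 11/128 = 1/8
  P(U=2) = 15/64 + 33/64 = 3/4
Marginal P(V) (column sums):
  P(V=0) = 5/128 + 5/128 + 15/64 = 5/16
  P(V=1) = 11/128 + 11/128 + 33/64 = 11/16

H(U) = -[(1/8)·log₂(1/8) + (1/8)·log₂(1/8) + (3/4)·log₂(3/4)]
  = 0.3750 + 0.3750 + 0.3113
  = 1.0613 bits
H(V) = -[(5/16)·log₂(5/16) + (11/16)·log₂(11/16)]
  = 0.5244 + 0.3716
  = 0.8960 bits
H(U,V) = -[(5/128)·log₂(5/128) + (11/128)·log₂(11/128) + (5/128)·log₂(5/128) + (11/128)·log₂(11/128) + (15/64)·log₂(15/64) + (33/64)·log₂(33/64)]
  = 0.1827 + 0.3043 + 0.1827 + 0.3043 + 0.4906 + 0.4927
  = 1.9573 bits

I(U;V) = H(U) + H(V) - H(U,V)
  = 1.0613 + 0.8960 - 1.9573
  = 0.0000 bits

I(X;Y) = 1.2988 bits > I(U;V) = 0.0000 bits, so (X, Y) has the higher mutual information (stronger dependence).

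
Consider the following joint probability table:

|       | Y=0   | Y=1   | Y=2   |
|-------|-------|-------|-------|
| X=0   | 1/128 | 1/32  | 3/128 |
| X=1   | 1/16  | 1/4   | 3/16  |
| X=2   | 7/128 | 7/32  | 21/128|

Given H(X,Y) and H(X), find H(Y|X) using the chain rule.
From the chain rule: H(X,Y) = H(X) + H(Y|X)
Therefore: H(Y|X) = H(X,Y) - H(X)

H(X,Y) = -[(1/128)·log₂(1/128) + (1/32)·log₂(1/32) + (3/128)·log₂(3/128) + (1/16)·log₂(1/16) + (1/4)·log₂(1/4) + (3/16)·log₂(3/16) + (7/128)·log₂(7/128) + (7/32)·log₂(7/32) + (21/128)·log₂(21/128)]
  = 0.0547 + 0.1563 + 0.1269 + 0.2500 + 0.5000 + 0.4528 + 0.2293 + 0.4796 + 0.4278
  = 2.6774 bits
Marginal P(X) (row sums):
  P(X=0) = 1/128 + 1/32 + 3/128 = 1/16
  P(X=1) = 1/16 + 1/4 + 3/16 = 1/2
  P(X=2) = 7/128 + 7/32 + 21/128 = 7/16
H(X) = -[(1/16)·log₂(1/16) + (1/2)·log₂(1/2) + (7/16)·log₂(7/16)]
  = 0.2500 + 0.5000 + 0.5218
  = 1.2718 bits

H(Y|X) = 2.6774 - 1.2718 = 1.4056 bits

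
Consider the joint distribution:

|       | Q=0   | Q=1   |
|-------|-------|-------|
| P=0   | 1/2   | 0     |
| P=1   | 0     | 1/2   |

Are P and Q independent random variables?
Marginal P(P) (row sums):
  P(P=0) = 1/2 + 0 = 1/2
  P(P=1) = 0 + 1/2 = 1/2
Marginal P(Q) (column sums):
  P(Q=0) = 1/2 + 0 = 1/2
  P(Q=1) = 0 + 1/2 = 1/2

P and Q are independent iff P(P=i,Q=j) = P(P=i)·P(Q=j) for every cell.
  P(P=0)·P(Q=0) = 1/2 × 1/2 = 1/4, but P(P=0,Q=0) = 1/2 ✗

No, P and Q are not independent. Quantitatively, I(P;Q) > 0:

H(P) = -[(1/2)·log₂(1/2) + (1/2)·log₂(1/2)]
  = 0.5000 + 0.5000
  = 1.0000 bits
H(Q) = -[(1/2)·log₂(1/2) + (1/2)·log₂(1/2)]
  = 0.5000 + 0.5000
  = 1.0000 bits
H(P,Q) = -[(1/2)·log₂(1/2) + (1/2)·log₂(1/2)]
  = 0.5000 + 0.5000
  = 1.0000 bits
I(P;Q) = H(P) + H(Q) - H(P,Q) = 1.0000 + 1.0000 - 1.0000 = 1.0000 bits > 0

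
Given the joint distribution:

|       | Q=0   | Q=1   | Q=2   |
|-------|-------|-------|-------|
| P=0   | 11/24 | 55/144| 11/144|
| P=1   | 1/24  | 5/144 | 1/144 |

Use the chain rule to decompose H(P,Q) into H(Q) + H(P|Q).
By the chain rule: H(P,Q) = H(Q) + H(P|Q)

Marginal P(Q) (column sums):
  P(Q=0) = 11/24 + 1/24 = 1/2
  P(Q=1) = 55/144 + 5/144 = 5/12
  P(Q=2) = 11/144 + 1/144 = 1/12
H(Q) = -[(1/2)·log₂(1/2) + (5/12)·log₂(5/12) + (1/12)·log₂(1/12)]
  = 0.5000 + 0.5263 + 0.2987
  = 1.3250 bits
H(P|Q) = -Σ P(P,Q)·log₂ P(P|Q), where P(P|Q) = P(P,Q) / P(Q)
  (P=0,Q=0): P(P|Q) = (11/24)/(1/2) = 11/12;  -(11/24)·log₂(11/12) = 0.0575
  (P=0,Q=1): P(P|Q) = (55/144)/(5/12) = 11/12;  -(55/144)·log₂(11/12) = 0.0479
  (P=0,Q=2): P(P|Q) = (11/144)/(1/12) = 11/12;  -(11/144)·log₂(11/12) = 0.0096
  (P=1,Q=0): P(P|Q) = (1/24)/(1/2) = 1/12;  -(1/24)·log₂(1/12) = 0.1494
  (P=1,Q=1): P(P|Q) = (5/144)/(5/12) = 1/12;  -(5/144)·log₂(1/12) = 0.1245
  (P=1,Q=2): P(P|Q) = (1/144)/(1/12) = 1/12;  -(1/144)·log₂(1/12) = 0.0249
H(P|Q) = 0.0575 + 0.0479 + 0.0096 + 0.1494 + 0.1245 + 0.0249
  = 0.4138 bits

H(P,Q) = H(Q) + H(P|Q) = 1.3250 + 0.4138 = 1.7388 bits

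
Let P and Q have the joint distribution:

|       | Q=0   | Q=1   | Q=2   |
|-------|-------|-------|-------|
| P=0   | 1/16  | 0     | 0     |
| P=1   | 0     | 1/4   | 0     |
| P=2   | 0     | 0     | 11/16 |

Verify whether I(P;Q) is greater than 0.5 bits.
Marginal P(P) (row sums):
  P(P=0) = 1/16 + 0 + 0 = 1/16
  P(P=1) = 0 + 1/4 + 0 = 1/4
  P(P=2) = 0 + 0 + 11/16 = 11/16
Marginal P(Q) (column sums):
  P(Q=0) = 1/16 + 0 + 0 = 1/16
  P(Q=1) = 0 + 1/4 + 0 = 1/4
  P(Q=2) = 0 + 0 + 11/16 = 11/16

H(P) = -[(1/16)·log₂(1/16) + (1/4)·log₂(1/4) + (11/16)·log₂(11/16)]
  = 0.2500 + 0.5000 + 0.3716
  = 1.1216 bits
H(Q) = -[(1/16)·log₂(1/16) + (1/4)·log₂(1/4) + (11/16)·log₂(11/16)]
  = 0.2500 + 0.5000 + 0.3716
  = 1.1216 bits
H(P,Q) = -[(1/16)·log₂(1/16) + (1/4)·log₂(1/4) + (11/16)·log₂(11/16)]
  = 0.2500 + 0.5000 + 0.3716
  = 1.1216 bits

I(P;Q) = H(P) + H(Q) - H(P,Q)
  = 1.1216 + 1.1216 - 1.1216
  = 1.1216 bits

Yes. I(P;Q) = 1.1216 bits, which is > 0.5 bits.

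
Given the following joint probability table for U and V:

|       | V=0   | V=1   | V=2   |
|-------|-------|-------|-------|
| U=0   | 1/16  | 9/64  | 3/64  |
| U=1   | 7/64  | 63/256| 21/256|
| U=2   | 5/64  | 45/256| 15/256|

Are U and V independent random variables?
Marginal P(U) (row sums):
  P(U=0) = 1/16 + 9/64 + 3/64 = 1/4
  P(U=1) = 7/64 + 63/256 + 21/256 = 7/16
  P(U=2) = 5/64 + 45/256 + 15/256 = 5/16
Marginal P(V) (column sums):
  P(V=0) = 1/16 + 7/64 + 5/64 = 1/4
  P(V=1) = 9/64 + 63/256 + 45/256 = 9/16
  P(V=2) = 3/64 + 21/256 + 15/256 = 3/16

U and V are independent iff P(U=i,V=j) = P(U=i)·P(V=j) for every cell.
  P(U=0)·P(V=0) = 1/4 × 1/4 = 1/16 = P(U=0,V=0) ✓
  P(U=0)·P(V=1) = 1/4 × 9/16 = 9/64 = P(U=0,V=1) ✓
  P(U=0)·P(V=2) = 1/4 × 3/16 = 3/64 = P(U=0,V=2) ✓
  P(U=1)·P(V=0) = 7/16 × 1/4 = 7/64 = P(U=1,V=0) ✓
  P(U=1)·P(V=1) = 7/16 × 9/16 = 63/256 = P(U=1,V=1) ✓
  P(U=1)·P(V=2) = 7/16 × 3/16 = 21/256 = P(U=1,V=2) ✓
  P(U=2)·P(V=0) = 5/16 × 1/4 = 5/64 = P(U=2,V=0) ✓
  P(U=2)·P(V=1) = 5/16 × 9/16 = 45/256 = P(U=2,V=1) ✓
  P(U=2)·P(V=2) = 5/16 × 3/16 = 15/256 = P(U=2,V=2) ✓

Yes, U and V are independent: every cell factors, so I(U;V) = 0 bits.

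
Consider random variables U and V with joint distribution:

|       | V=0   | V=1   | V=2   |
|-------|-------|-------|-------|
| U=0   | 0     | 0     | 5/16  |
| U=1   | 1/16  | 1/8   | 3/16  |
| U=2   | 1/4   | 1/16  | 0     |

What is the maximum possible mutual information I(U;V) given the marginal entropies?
The upper bound on mutual information is I(U;V) ≤ min(H(U), H(V)).

Marginal P(U) (row sums):
  P(U=0) = 0 + 0 + 5/16 = 5/16
  P(U=1) = 1/16 + 1/8 + 3/16 = 3/8
  P(U=2) = 1/4 + 1/16 + 0 = 5/16
Marginal P(V) (column sums):
  P(V=0) = 0 + 1/16 + 1/4 = 5/16
  P(V=1) = 0 + 1/8 + 1/16 = 3/16
  P(V=2) = 5/16 + 3/16 + 0 = 1/2

H(U) = -[(5/16)·log₂(5/16) + (3/8)·log₂(3/8) + (5/16)·log₂(5/16)]
  = 0.5244 + 0.5306 + 0.5244
  = 1.5794 bits
H(V) = -[(5/16)·log₂(5/16) + (3/16)·log₂(3/16) + (1/2)·log₂(1/2)]
  = 0.5244 + 0.4528 + 0.5000
  = 1.4772 bits

Maximum possible I(U;V) = min(1.5794, 1.4772) = 1.4772 bits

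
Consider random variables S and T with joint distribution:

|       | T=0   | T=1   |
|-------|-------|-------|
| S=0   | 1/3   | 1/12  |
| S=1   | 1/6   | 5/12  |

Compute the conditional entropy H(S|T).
Marginal P(T) (column sums):
  P(T=0) = 1/3 + 1/6 = 1/2
  P(T=1) = 1/12 + 5/12 = 1/2

H(S|T) = -Σ P(S,T)·log₂ P(S|T), where P(S|T) = P(S,T) / P(T)
  (S=0,T=0): P(S|T) = (1/3)/(1/2) = 2/3;  -(1/3)·log₂(2/3) = 0.1950
  (S=0,T=1): P(S|T) = (1/12)/(1/2) = 1/6;  -(1/12)·log₂(1/6) = 0.2154
  (S=1,T=0): P(S|T) = (1/6)/(1/2) = 1/3;  -(1/6)·log₂(1/3) = 0.2642
  (S=1,T=1): P(S|T) = (5/12)/(1/2) = 5/6;  -(5/12)·log₂(5/6) = 0.1096
H(S|T) = 0.1950 + 0.2154 + 0.2642 + 0.1096
  = 0.7842 bits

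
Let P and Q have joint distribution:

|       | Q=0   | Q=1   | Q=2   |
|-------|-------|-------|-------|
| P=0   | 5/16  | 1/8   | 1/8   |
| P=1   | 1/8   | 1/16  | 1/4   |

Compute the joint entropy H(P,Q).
H(P,Q) = -Σ P(P,Q) log₂ P(P,Q), summed over the non-zero cells:
H(P,Q) = -[(5/16)·log₂(5/16) + (1/8)·log₂(1/8) + (1/8)·log₂(1/8) + (1/8)·log₂(1/8) + (1/16)·log₂(1/16) + (1/4)·log₂(1/4)]
  = 0.5244 + 0.3750 + 0.3750 + 0.3750 + 0.2500 + 0.5000
  = 2.3994 bits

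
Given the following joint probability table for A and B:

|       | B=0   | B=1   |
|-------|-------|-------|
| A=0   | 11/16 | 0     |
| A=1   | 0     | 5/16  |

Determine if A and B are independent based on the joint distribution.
Marginal P(A) (row sums):
  P(A=0) = 11/16 + 0 = 11/16
  P(A=1) = 0 + 5/16 = 5/16
Marginal P(B) (column sums):
  P(B=0) = 11/16 + 0 = 11/16
  P(B=1) = 0 + 5/16 = 5/16

A and B are independent iff P(A=i,B=j) = P(A=i)·P(B=j) for every cell.
  P(A=0)·P(B=0) = 11/16 × 11/16 = 121/256, but P(A=0,B=0) = 11/16 ✗

No, A and B are not independent. Quantitatively, I(A;B) > 0:

H(A) = -[(11/16)·log₂(11/16) + (5/16)·log₂(5/16)]
  = 0.3716 + 0.5244
  = 0.8960 bits
H(B) = -[(11/16)·log₂(11/16) + (5/16)·log₂(5/16)]
  = 0.3716 + 0.5244
  = 0.8960 bits
H(A,B) = -[(11/16)·log₂(11/16) + (5/16)·log₂(5/16)]
  = 0.3716 + 0.5244
  = 0.8960 bits
I(A;B) = H(A) + H(B) - H(A,B) = 0.8960 + 0.8960 - 0.8960 = 0.8960 bits > 0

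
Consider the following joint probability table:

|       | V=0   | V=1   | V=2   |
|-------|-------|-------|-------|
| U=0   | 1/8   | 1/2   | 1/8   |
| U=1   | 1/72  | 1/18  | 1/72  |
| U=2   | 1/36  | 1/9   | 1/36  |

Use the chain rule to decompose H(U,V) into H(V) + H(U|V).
By the chain rule: H(U,V) = H(V) + H(U|V)

Marginal P(V) (column sums):
  P(V=0) = 1/8 + 1/72 + 1/36 = 1/6
  P(V=1) = 1/2 + 1/18 + 1/9 = 2/3
  P(V=2) = 1/8 + 1/72 + 1/36 = 1/6
H(V) = -[(1/6)·log₂(1/6) + (2/3)·log₂(2/3) + (1/6)·log₂(1/6)]
  = 0.4308 + 0.3900 + 0.4308
  = 1.2516 bits
H(U|V) = -Σ P(U,V)·log₂ P(U|V), where P(U|V) = P(U,V) / P(V)
  (U=0,V=0): P(U|V) = (1/8)/(1/6) = 3/4;  -(1/8)·log₂(3/4) = 0.0519
  (U=0,V=1): P(U|V) = (1/2)/(2/3) = 3/4;  -(1/2)·log₂(3/4) = 0.2075
  (U=0,V=2): P(U|V) = (1/8)/(1/6) = 3/4;  -(1/8)·log₂(3/4) = 0.0519
  (U=1,V=0): P(U|V) = (1/72)/(1/6) = 1/12;  -(1/72)·log₂(1/12) = 0.0498
  (U=1,V=1): P(U|V) = (1/18)/(2/3) = 1/12;  -(1/18)·log₂(1/12) = 0.1992
  (U=1,V=2): P(U|V) = (1/72)/(1/6) = 1/12;  -(1/72)·log₂(1/12) = 0.0498
  (U=2,V=0): P(U|V) = (1/36)/(1/6) = 1/6;  -(1/36)·log₂(1/6) = 0.0718
  (U=2,V=1): P(U|V) = (1/9)/(2/3) = 1/6;  -(1/9)·log₂(1/6) = 0.2872
  (U=2,V=2): P(U|V) = (1/36)/(1/6) = 1/6;  -(1/36)·log₂(1/6) = 0.0718
H(U|V) = 0.0519 + 0.2075 + 0.0519 + 0.0498 + 0.1992 + 0.0498 + 0.0718 + 0.2872 + 0.0718
  = 1.0409 bits

H(U,V) = H(V) + H(U|V) = 1.2516 + 1.0409 = 2.2925 bits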